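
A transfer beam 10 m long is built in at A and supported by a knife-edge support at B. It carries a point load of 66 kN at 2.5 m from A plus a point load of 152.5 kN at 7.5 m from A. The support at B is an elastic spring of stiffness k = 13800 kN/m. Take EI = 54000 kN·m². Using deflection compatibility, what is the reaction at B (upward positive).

Remove the prop at B; the released (primary) structure is a cantilever built in at A.
Deflection at B on the released cantilever, summing each load's contribution:
  point load 66 at a = 2.5: Pa²(3L − a)/(6EI) = 1891/EI
  point load 152.5 at a = 7.5: Pa²(3L − a)/(6EI) = 32168/EI
  δ_0 = 34059/EI
Flexibility coefficient — unit upward force at B: δ_{BB} = L³/(3EI) = 333.3/EI.
With EI = 54000 kN·m²: δ_0 = 0.63071 m and δ_{BB} = 0.006173 m/kN.
Compatibility — the spring shortens by R_B/k under the reaction it provides: δ_0 − R_B·δ_{BB} = R_B/k. With 1/k = 0.000072 m/kN, R_B = δ_0 / (δ_{BB} + 1/k) = 0.63071 / (0.006173 + 0.000072) = 101 kN.

R_B = 101 kN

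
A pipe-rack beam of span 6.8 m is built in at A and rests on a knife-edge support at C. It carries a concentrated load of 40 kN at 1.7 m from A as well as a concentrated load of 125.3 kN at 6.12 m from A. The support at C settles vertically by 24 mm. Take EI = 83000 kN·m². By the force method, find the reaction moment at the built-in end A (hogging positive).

Take the reaction at C as the redundant and release it; the primary structure is a cantilever fixed at A.
Downward deflection at the released point C due to the loads:
  point load 40 at a = 1.7: Pa²(3L − a)/(6EI) = 360.3/EI
  point load 125.3 at a = 6.12: Pa²(3L − a)/(6EI) = 11169/EI
  δ_0 = 11530/EI
Flexibility coefficient — unit upward force at C: δ_{CC} = L³/(3EI) = 104.8/EI.
With EI = 83000 kN·m²: δ_0 = 0.13891 m and δ_{CC} = 0.001263 m/kN.
Compatibility — the beam at C must follow the support down by 0.024 m: δ_0 − R_C·δ_{CC} = 0.024, so R_C = (0.13891 − 0.024)/0.001263 = 91 kN.
Moment equilibrium about A: M_A = Σ(load moments about A) − R_C·L = 834.8 − 91×6.8 = 216 kN·m.

M_A = 216 kN·m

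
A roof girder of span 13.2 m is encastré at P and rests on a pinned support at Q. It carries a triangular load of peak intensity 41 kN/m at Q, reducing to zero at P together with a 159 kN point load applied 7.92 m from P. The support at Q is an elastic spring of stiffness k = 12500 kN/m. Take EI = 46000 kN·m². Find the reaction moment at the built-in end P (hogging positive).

M_P = 783 kN·m

Remove the prop at Q; the released (primary) structure is a cantilever built in at P.
Downward deflection at the released point Q due to the loads:
  triangular load, peak 41 at the free end: 11w₀L⁴/(120EI) = 114101/EI
  point load 159 at a = 7.92: Pa²(3L − a)/(6EI) = 52660/EI
  δ_0 = 166761/EI
Tip deflection under a unit load at Q: L³/(3EI) = 766.7/EI.
With EI = 46000 kN·m²: δ_0 = 3.6252 m and δ_{QQ} = 0.016666 m/kN.
Compatibility — the spring shortens by R_Q/k under the reaction it provides: δ_0 − R_Q·δ_{QQ} = R_Q/k. With 1/k = 0.00008 m/kN, R_Q = δ_0 / (δ_{QQ} + 1/k) = 3.6252 / (0.016666 + 0.00008) = 216.5 kN.
Moment equilibrium about P: M_P = Σ(load moments about P) − R_Q·L = 3641 − 216.5×13.2 = 783 kN·m.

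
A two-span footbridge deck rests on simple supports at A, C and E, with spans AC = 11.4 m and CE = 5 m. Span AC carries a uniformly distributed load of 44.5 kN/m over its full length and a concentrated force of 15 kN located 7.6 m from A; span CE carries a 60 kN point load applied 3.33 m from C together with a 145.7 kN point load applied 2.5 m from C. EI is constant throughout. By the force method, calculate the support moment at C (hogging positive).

Insert a hinge at C; M_C is the redundant, and each span becomes simply supported.
Rotations at C on the released spans (each span's end-slope, ×1/EI):
  span AC: UDL 44.5: wL³/(24EI) = 2747/EI
  span AC: point load 15 at a = 7.6: Pab(L + a)/(6LEI) = 120.3/EI
  span CE: point load 60 at a = 3.33: Pab(L + b)/(6LEI) = 74.19/EI
  span CE: point load 145.7 at a = 2.5: Pab(L + b)/(6LEI) = 227.7/EI
  relative rotation θ_0 = (2867 + 301.8)/EI = 3169/EI
A unit hogging moment at C produces rotation L₁/(3EI) + L₂/(3EI) = 5.467/EI.
Compatibility: M_C·(L₁+L₂)/(3EI) = θ_0, giving M_C = 579.7 kN·m (hogging).

M_C = 579.7 kN·m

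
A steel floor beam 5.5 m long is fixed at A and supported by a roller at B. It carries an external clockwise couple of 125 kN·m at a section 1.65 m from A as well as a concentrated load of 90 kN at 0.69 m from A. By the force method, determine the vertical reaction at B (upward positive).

R_B = 19.42 kN

Release the roller at B. Primary structure: cantilever fixed at A.
Primary-structure tip deflection at B by superposition:
  clockwise couple 125 at a = 1.65: M₀a(2L − a)/(2EI) = 964.2/EI
  point load 90 at a = 0.69: Pa²(3L − a)/(6EI) = 112.9/EI
  δ_0 = 1077/EI
Flexibility coefficient — unit upward force at B: δ_{BB} = L³/(3EI) = 55.46/EI.
The prop prevents deflection at B: R_B = δ_0/δ_{BB} = 1077/55.46 = 19.42 kN.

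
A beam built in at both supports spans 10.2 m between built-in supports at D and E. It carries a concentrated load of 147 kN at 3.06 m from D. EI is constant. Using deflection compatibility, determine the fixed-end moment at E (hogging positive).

Release both end moments; the primary structure is a simply-supported span DE with redundants M_D and M_E.
On the primary (simply-supported) span, the end slopes from the loading are:
  at D: point load 147 at a = 3.06: Pab(L + b)/(6LEI) = 910/EI
  at E: point load 147 at a = 3.06: Pab(L + a)/(6LEI) = 695.9/EI
  θ_D0 = 910/EI,  θ_E0 = 695.9/EI
Flexibility coefficients: a unit moment at one end gives L/(3EI) there and L/(6EI) at the far end, so f₁₁ = f₂₂ = 3.4/EI and f₁₂ = f₂₁ = 1.7/EI.
Compatibility — zero rotation at each built-in end:
  3.4 M_D + 1.7 M_E = 910
  1.7 M_D + 3.4 M_E = 695.9
Solving the pair gives M_D = 220.4 kN·m and M_E = 94.46 kN·m (hogging).

M_E = 94.46 kN·m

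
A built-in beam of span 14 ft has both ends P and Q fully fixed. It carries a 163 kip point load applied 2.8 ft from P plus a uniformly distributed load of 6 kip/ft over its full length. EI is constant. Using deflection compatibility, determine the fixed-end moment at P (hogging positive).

Release both end moments; the primary structure is a simply-supported span PQ with redundants M_P and M_Q.
On the primary (simply-supported) span, the end slopes from the loading are:
  at P: point load 163 at a = 2.8: Pab(L + b)/(6LEI) = 1534/EI
  at Q: point load 163 at a = 2.8: Pab(L + a)/(6LEI) = 1022/EI
  at P: UDL 6: wL³/(24EI) = 686/EI
  at Q: UDL 6: wL³/(24EI) = 686/EI
  θ_P0 = 2220/EI,  θ_Q0 = 1708/EI
Flexibility coefficients: a unit moment at one end gives L/(3EI) there and L/(6EI) at the far end, so f₁₁ = f₂₂ = 4.667/EI and f₁₂ = f₂₁ = 2.333/EI.
Compatibility — zero rotation at each built-in end:
  4.667 M_P + 2.333 M_Q = 2220
  2.333 M_P + 4.667 M_Q = 1708
Solving the pair gives M_P = 390.1 kip·ft and M_Q = 171 kip·ft (hogging).

M_P = 390.1 kip·ft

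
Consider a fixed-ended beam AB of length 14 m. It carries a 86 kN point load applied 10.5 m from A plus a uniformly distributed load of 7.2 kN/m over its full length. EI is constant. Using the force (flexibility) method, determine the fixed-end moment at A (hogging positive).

Release both end moments; the primary structure is a simply-supported span AB with redundants M_A and M_B.
Simple-span end rotations at A and B under the given loads:
  at A: point load 86 at a = 10.5: Pab(L + b)/(6LEI) = 658.4/EI
  at B: point load 86 at a = 10.5: Pab(L + a)/(6LEI) = 921.8/EI
  at A: UDL 7.2: wL³/(24EI) = 823.2/EI
  at B: UDL 7.2: wL³/(24EI) = 823.2/EI
  θ_A0 = 1482/EI,  θ_B0 = 1745/EI
Flexibility coefficients: a unit moment at one end gives L/(3EI) there and L/(6EI) at the far end, so f₁₁ = f₂₂ = 4.667/EI and f₁₂ = f₂₁ = 2.333/EI.
Compatibility — zero rotation at each built-in end:
  4.667 M_A + 2.333 M_B = 1482
  2.333 M_A + 4.667 M_B = 1745
Solving the pair gives M_A = 174 kN·m and M_B = 286.9 kN·m (hogging).

M_A = 174 kN·m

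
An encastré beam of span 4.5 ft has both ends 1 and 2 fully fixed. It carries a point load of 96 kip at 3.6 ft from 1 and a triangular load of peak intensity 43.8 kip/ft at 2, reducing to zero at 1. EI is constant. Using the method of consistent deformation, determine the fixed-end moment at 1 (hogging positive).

M_1 = 43.39 kip·ft

Take the two fixed-end moments M_1, M_2 as redundants; the released structure is the simple span 12.
On the primary (simply-supported) span, the end slopes from the loading are:
  at 1: point load 96 at a = 3.6: Pab(L + b)/(6LEI) = 62.21/EI
  at 2: point load 96 at a = 3.6: Pab(L + a)/(6LEI) = 93.31/EI
  at 1: triangular load, peak 43.8: 7w₀L³/(360EI) = 77.61/EI
  at 2: triangular load, peak 43.8: w₀L³/(45EI) = 88.69/EI
  θ_10 = 139.8/EI,  θ_20 = 182/EI
Flexibility coefficients: a unit moment at one end gives L/(3EI) there and L/(6EI) at the far end, so f₁₁ = f₂₂ = 1.5/EI and f₁₂ = f₂₁ = 0.75/EI.
Compatibility — zero rotation at each built-in end:
  1.5 M_1 + 0.75 M_2 = 139.8
  0.75 M_1 + 1.5 M_2 = 182
Solving the pair gives M_1 = 43.39 kip·ft and M_2 = 99.64 kip·ft (hogging).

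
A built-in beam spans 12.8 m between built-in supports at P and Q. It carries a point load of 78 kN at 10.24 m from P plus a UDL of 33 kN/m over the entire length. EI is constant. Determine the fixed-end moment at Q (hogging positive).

Release both end moments; the primary structure is a simply-supported span PQ with redundants M_P and M_Q.
On the primary (simply-supported) span, the end slopes from the loading are:
  at P: point load 78 at a = 10.24: Pab(L + b)/(6LEI) = 408.9/EI
  at Q: point load 78 at a = 10.24: Pab(L + a)/(6LEI) = 613.4/EI
  at P: UDL 33: wL³/(24EI) = 2884/EI
  at Q: UDL 33: wL³/(24EI) = 2884/EI
  θ_P0 = 3293/EI,  θ_Q0 = 3497/EI
Flexibility coefficients: a unit moment at one end gives L/(3EI) there and L/(6EI) at the far end, so f₁₁ = f₂₂ = 4.267/EI and f₁₂ = f₂₁ = 2.133/EI.
Compatibility — zero rotation at each built-in end:
  4.267 M_P + 2.133 M_Q = 3293
  2.133 M_P + 4.267 M_Q = 3497
Solving the pair gives M_P = 482.5 kN·m and M_Q = 578.4 kN·m (hogging).

M_Q = 578.4 kN·m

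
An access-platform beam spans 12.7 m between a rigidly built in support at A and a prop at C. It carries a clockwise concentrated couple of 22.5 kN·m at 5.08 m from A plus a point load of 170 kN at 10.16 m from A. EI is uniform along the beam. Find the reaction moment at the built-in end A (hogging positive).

M_A = 208.2 kN·m

Remove the prop at C; the released (primary) structure is a cantilever built in at A.
Free-end deflection of the primary structure under the applied loading (downward +):
  clockwise couple 22.5 at a = 5.08: M₀a(2L − a)/(2EI) = 1161/EI
  point load 170 at a = 10.16: Pa²(3L − a)/(6EI) = 81717/EI
  δ_0 = 82878/EI
Tip deflection under a unit load at C: L³/(3EI) = 682.8/EI.
Compatibility at C: δ_0 − R_C·δ_{CC} = 0, so R_C = 82878/682.8 = 121.4 kN.
Moment equilibrium about A: M_A = Σ(load moments about A) − R_C·L = 1750 − 121.4×12.7 = 208.2 kN·m.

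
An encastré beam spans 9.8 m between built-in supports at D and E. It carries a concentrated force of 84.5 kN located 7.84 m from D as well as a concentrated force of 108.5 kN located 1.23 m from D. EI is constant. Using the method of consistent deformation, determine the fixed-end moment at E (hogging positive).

M_E = 120.6 kN·m

Take the two fixed-end moments M_D, M_E as redundants; the released structure is the simple span DE.
End rotations of the released simple span under the applied load (×1/EI):
  at D: point load 84.5 at a = 7.84: Pab(L + b)/(6LEI) = 259.7/EI
  at E: point load 84.5 at a = 7.84: Pab(L + a)/(6LEI) = 389.5/EI
  at D: point load 108.5 at a = 1.23: Pab(L + b)/(6LEI) = 357.3/EI
  at E: point load 108.5 at a = 1.23: Pab(L + a)/(6LEI) = 214.5/EI
  θ_D0 = 617/EI,  θ_E0 = 604.1/EI
Flexibility coefficients: a unit moment at one end gives L/(3EI) there and L/(6EI) at the far end, so f₁₁ = f₂₂ = 3.267/EI and f₁₂ = f₂₁ = 1.633/EI.
Compatibility — zero rotation at each built-in end:
  3.267 M_D + 1.633 M_E = 617
  1.633 M_D + 3.267 M_E = 604.1
Solving the pair gives M_D = 128.6 kN·m and M_E = 120.6 kN·m (hogging).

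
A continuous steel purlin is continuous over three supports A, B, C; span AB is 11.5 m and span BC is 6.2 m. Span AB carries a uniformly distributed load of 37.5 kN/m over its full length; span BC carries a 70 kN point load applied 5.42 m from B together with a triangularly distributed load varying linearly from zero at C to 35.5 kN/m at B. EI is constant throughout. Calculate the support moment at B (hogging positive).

M_B = 444.1 kN·m

Insert a hinge at B; M_B is the redundant, and each span becomes simply supported.
End slopes at the hinge B, treating each span as simply supported:
  span AB: UDL 37.5: wL³/(24EI) = 2376/EI
  span BC: point load 70 at a = 5.42: Pab(L + b)/(6LEI) = 55.53/EI
  span BC: triangular load, peak 35.5: w₀L³/(45EI) = 188/EI
  relative rotation θ_0 = (2376 + 243.5)/EI = 2620/EI
A unit hogging moment at B produces rotation L₁/(3EI) + L₂/(3EI) = 5.9/EI.
Slope continuity at B: θ_0 = M_B·5.9/EI, so M_B = 2620/5.9 = 444.1 kN·m (hogging).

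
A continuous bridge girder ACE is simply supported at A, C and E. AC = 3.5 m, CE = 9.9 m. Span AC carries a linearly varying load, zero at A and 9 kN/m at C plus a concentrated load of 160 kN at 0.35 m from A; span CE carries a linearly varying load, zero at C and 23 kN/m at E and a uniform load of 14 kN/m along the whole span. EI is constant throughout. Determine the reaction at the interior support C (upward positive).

R_C = 223.9 kN

Release continuity at C by inserting a hinge; the redundant is the internal moment M_C. The primary structure is two simply-supported spans AC and CE.
Discontinuity in slope at C on the released structure — sum the simple-span end rotations:
  span AC: triangular load, peak 9: w₀L³/(45EI) = 8.575/EI
  span AC: point load 160 at a = 0.35: Pab(L + a)/(6LEI) = 32.34/EI
  span CE: triangular load, peak 23: 7w₀L³/(360EI) = 433.9/EI
  span CE: UDL 14: wL³/(24EI) = 566/EI
  relative rotation θ_0 = (40.91 + 999.9)/EI = 1041/EI
A unit hogging moment at C produces rotation L₁/(3EI) + L₂/(3EI) = 4.467/EI.
Slope continuity at C: θ_0 = M_C·4.467/EI, so M_C = 1041/4.467 = 233 kN·m (hogging).
Span AC, ΣM about A with M_C applied at C: R_C^{AC}·3.5 = 92.75 + 233, so R_C^{AC} = 93.08 kN and R_A = 175.8 − 93.08 = 82.67 kN.
Span CE, ΣM about E: R_C^{CE}·9.9 = 1062 + 233, so R_C^{CE} = 130.8 kN and R_E = 252.4 − 130.8 = 121.7 kN.
R_C = 93.08 + 130.8 = 223.9 kN.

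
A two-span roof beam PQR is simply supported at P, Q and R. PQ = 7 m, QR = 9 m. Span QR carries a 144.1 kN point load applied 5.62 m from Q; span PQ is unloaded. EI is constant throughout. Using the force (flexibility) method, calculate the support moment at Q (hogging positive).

M_Q = 117.7 kN·m

Insert a hinge at Q; M_Q is the redundant, and each span becomes simply supported.
End slopes at the hinge Q, treating each span as simply supported:
  span QR: point load 144.1 at a = 5.62: Pab(L + b)/(6LEI) = 627.5/EI
  relative rotation θ_0 = (0 + 627.5)/EI = 627.5/EI
A unit hogging moment at Q produces rotation L₁/(3EI) + L₂/(3EI) = 5.333/EI.
Slope continuity at Q: θ_0 = M_Q·5.333/EI, so M_Q = 627.5/5.333 = 117.7 kN·m (hogging).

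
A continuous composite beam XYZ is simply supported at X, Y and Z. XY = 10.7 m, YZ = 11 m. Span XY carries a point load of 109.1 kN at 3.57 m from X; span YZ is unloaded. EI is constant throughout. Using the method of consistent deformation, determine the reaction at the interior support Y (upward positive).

R_Y = 52.13 kN

Release continuity at Y by inserting a hinge; the redundant is the internal moment M_Y. The primary structure is two simply-supported spans XY and YZ.
Rotations at Y on the released spans (each span's end-slope, ×1/EI):
  span XY: point load 109.1 at a = 3.57: Pab(L + a)/(6LEI) = 617.3/EI
  relative rotation θ_0 = (617.3 + 0)/EI = 617.3/EI
A unit hogging moment at Y produces rotation L₁/(3EI) + L₂/(3EI) = 7.233/EI.
Slope continuity at Y: θ_0 = M_Y·7.233/EI, so M_Y = 617.3/7.233 = 85.34 kN·m (hogging).
Span XY, ΣM about X with M_Y applied at Y: R_Y^{XY}·10.7 = 389.5 + 85.34, so R_Y^{XY} = 44.38 kN and R_X = 109.1 − 44.38 = 64.72 kN.
Span YZ, ΣM about Z: R_Y^{YZ}·11 = 0 + 85.34, so R_Y^{YZ} = 7.758 kN and R_Z = 0 − 7.758 = -7.758 kN.
R_Y = 44.38 + 7.758 = 52.13 kN.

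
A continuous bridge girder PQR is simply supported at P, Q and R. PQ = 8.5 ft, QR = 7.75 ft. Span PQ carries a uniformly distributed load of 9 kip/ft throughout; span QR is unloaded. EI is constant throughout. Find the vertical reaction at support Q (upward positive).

Release continuity at Q by inserting a hinge; the redundant is the internal moment M_Q. The primary structure is two simply-supported spans PQ and QR.
Discontinuity in slope at Q on the released structure — sum the simple-span end rotations:
  span PQ: UDL 9: wL³/(24EI) = 230.3/EI
  relative rotation θ_0 = (230.3 + 0)/EI = 230.3/EI
A unit hogging moment at Q produces rotation L₁/(3EI) + L₂/(3EI) = 5.417/EI.
Compatibility: M_Q·(L₁+L₂)/(3EI) = θ_0, giving M_Q = 42.52 kip·ft (hogging).
Span PQ, ΣM about P with M_Q applied at Q: R_Q^{PQ}·8.5 = 325.1 + 42.52, so R_Q^{PQ} = 43.25 kip and R_P = 76.5 − 43.25 = 33.25 kip.
Span QR, ΣM about R: R_Q^{QR}·7.75 = 0 + 42.52, so R_Q^{QR} = 5.486 kip and R_R = 0 − 5.486 = -5.486 kip.
R_Q = 43.25 + 5.486 = 48.74 kip.

R_Q = 48.74 kip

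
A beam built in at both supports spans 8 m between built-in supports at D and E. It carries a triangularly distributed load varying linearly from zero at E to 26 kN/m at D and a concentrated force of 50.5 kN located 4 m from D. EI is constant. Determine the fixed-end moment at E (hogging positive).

M_E = 106 kN·m

Release both end moments; the primary structure is a simply-supported span DE with redundants M_D and M_E.
End rotations of the released simple span under the applied load (×1/EI):
  at D: triangular load, peak 26: w₀L³/(45EI) = 295.8/EI
  at E: triangular load, peak 26: 7w₀L³/(360EI) = 258.8/EI
  at D: point load 50.5 at a = 4: Pab(L + b)/(6LEI) = 202/EI
  at E: point load 50.5 at a = 4: Pab(L + a)/(6LEI) = 202/EI
  θ_D0 = 497.8/EI,  θ_E0 = 460.8/EI
Flexibility coefficients: a unit moment at one end gives L/(3EI) there and L/(6EI) at the far end, so f₁₁ = f₂₂ = 2.667/EI and f₁₂ = f₂₁ = 1.333/EI.
Compatibility — zero rotation at each built-in end:
  2.667 M_D + 1.333 M_E = 497.8
  1.333 M_D + 2.667 M_E = 460.8
Solving the pair gives M_D = 133.7 kN·m and M_E = 106 kN·m (hogging).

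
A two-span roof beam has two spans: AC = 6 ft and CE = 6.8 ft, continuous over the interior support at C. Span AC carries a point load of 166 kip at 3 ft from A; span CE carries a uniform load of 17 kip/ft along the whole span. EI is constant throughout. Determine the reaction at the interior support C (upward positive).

Take M_C as the redundant. Released structure: two simple spans AC and CE with a hinge at C.
End slopes at the hinge C, treating each span as simply supported:
  span AC: point load 166 at a = 3: Pab(L + a)/(6LEI) = 373.5/EI
  span CE: UDL 17: wL³/(24EI) = 222.7/EI
  relative rotation θ_0 = (373.5 + 222.7)/EI = 596.2/EI
A unit hogging moment at C produces rotation L₁/(3EI) + L₂/(3EI) = 4.267/EI.
Slope continuity at C: θ_0 = M_C·4.267/EI, so M_C = 596.2/4.267 = 139.7 kip·ft (hogging).
Span AC, ΣM about A with M_C applied at C: R_C^{AC}·6 = 498 + 139.7, so R_C^{AC} = 106.3 kip and R_A = 166 − 106.3 = 59.71 kip.
Span CE, ΣM about E: R_C^{CE}·6.8 = 393 + 139.7, so R_C^{CE} = 78.35 kip and R_E = 115.6 − 78.35 = 37.25 kip.
R_C = 106.3 + 78.35 = 184.6 kip.

R_C = 184.6 kip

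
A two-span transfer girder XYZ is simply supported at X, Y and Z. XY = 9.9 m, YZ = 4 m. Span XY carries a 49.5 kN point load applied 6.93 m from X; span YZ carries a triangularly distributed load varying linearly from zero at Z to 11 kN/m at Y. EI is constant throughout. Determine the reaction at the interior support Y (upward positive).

Insert a hinge at Y; M_Y is the redundant, and each span becomes simply supported.
Discontinuity in slope at Y on the released structure — sum the simple-span end rotations:
  span XY: point load 49.5 at a = 6.93: Pab(L + a)/(6LEI) = 288.7/EI
  span YZ: triangular load, peak 11: w₀L³/(45EI) = 15.64/EI
  relative rotation θ_0 = (288.7 + 15.64)/EI = 304.3/EI
A unit hogging moment at Y produces rotation L₁/(3EI) + L₂/(3EI) = 4.633/EI.
Slope continuity at Y: θ_0 = M_Y·4.633/EI, so M_Y = 304.3/4.633 = 65.68 kN·m (hogging).
Span XY, ΣM about X with M_Y applied at Y: R_Y^{XY}·9.9 = 343 + 65.68, so R_Y^{XY} = 41.28 kN and R_X = 49.5 − 41.28 = 8.216 kN.
Span YZ, ΣM about Z: R_Y^{YZ}·4 = 58.67 + 65.68, so R_Y^{YZ} = 31.09 kN and R_Z = 22 − 31.09 = -9.086 kN.
R_Y = 41.28 + 31.09 = 72.37 kN.

R_Y = 72.37 kN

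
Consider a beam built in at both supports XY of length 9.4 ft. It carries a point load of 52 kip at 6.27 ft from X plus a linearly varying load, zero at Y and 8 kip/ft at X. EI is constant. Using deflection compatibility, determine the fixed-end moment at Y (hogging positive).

M_Y = 95.98 kip·ft

Release both end moments; the primary structure is a simply-supported span XY with redundants M_X and M_Y.
End rotations of the released simple span under the applied load (×1/EI):
  at X: point load 52 at a = 6.27: Pab(L + b)/(6LEI) = 226.7/EI
  at Y: point load 52 at a = 6.27: Pab(L + a)/(6LEI) = 283.5/EI
  at X: triangular load, peak 8: w₀L³/(45EI) = 147.7/EI
  at Y: triangular load, peak 8: 7w₀L³/(360EI) = 129.2/EI
  θ_X0 = 374.4/EI,  θ_Y0 = 412.7/EI
Flexibility coefficients: a unit moment at one end gives L/(3EI) there and L/(6EI) at the far end, so f₁₁ = f₂₂ = 3.133/EI and f₁₂ = f₂₁ = 1.567/EI.
Compatibility — zero rotation at each built-in end:
  3.133 M_X + 1.567 M_Y = 374.4
  1.567 M_X + 3.133 M_Y = 412.7
Solving the pair gives M_X = 71.49 kip·ft and M_Y = 95.98 kip·ft (hogging).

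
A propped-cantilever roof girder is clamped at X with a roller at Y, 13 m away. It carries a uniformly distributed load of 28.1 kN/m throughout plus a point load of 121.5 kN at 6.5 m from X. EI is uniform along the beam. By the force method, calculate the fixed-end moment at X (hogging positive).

Remove the prop at Y; the released (primary) structure is a cantilever built in at X.
Free-end deflection of the primary structure under the applied loading (downward +):
  UDL 28.1: wL⁴/(8EI) = 100321/EI
  point load 121.5 at a = 6.5: Pa²(3L − a)/(6EI) = 27806/EI
  δ_0 = 128126/EI
Tip deflection under a unit load at Y: L³/(3EI) = 732.3/EI.
Compatibility at Y: δ_0 − R_Y·δ_{YY} = 0, so R_Y = 128126/732.3 = 175 kN.
Moment equilibrium about X: M_X = Σ(load moments about X) − R_Y·L = 3164 − 175×13 = 889.8 kN·m.

M_X = 889.8 kN·m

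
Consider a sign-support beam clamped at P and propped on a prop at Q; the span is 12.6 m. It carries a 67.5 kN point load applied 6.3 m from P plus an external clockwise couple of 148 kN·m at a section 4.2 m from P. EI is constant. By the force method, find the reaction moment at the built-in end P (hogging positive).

M_P = 184.1 kN·m

Choose R_Q as the redundant. The primary structure is the cantilever fixed at P.
Deflection at Q on the released cantilever, summing each load's contribution:
  point load 67.5 at a = 6.3: Pa²(3L − a)/(6EI) = 14065/EI
  clockwise couple 148 at a = 4.2: M₀a(2L − a)/(2EI) = 6527/EI
  δ_0 = 20592/EI
Flexibility coefficient — unit upward force at Q: δ_{QQ} = L³/(3EI) = 666.8/EI.
Compatibility at Q: δ_0 − R_Q·δ_{QQ} = 0, so R_Q = 20592/666.8 = 30.88 kN.
Moment equilibrium about P: M_P = Σ(load moments about P) − R_Q·L = 573.2 − 30.88×12.6 = 184.1 kN·m.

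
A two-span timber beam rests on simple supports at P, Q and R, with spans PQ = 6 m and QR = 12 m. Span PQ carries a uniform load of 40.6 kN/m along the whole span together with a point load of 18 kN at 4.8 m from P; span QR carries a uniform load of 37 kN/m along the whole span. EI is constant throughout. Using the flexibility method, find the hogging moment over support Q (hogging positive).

Take M_Q as the redundant. Released structure: two simple spans PQ and QR with a hinge at Q.
Rotations at Q on the released spans (each span's end-slope, ×1/EI):
  span PQ: UDL 40.6: wL³/(24EI) = 365.4/EI
  span PQ: point load 18 at a = 4.8: Pab(L + a)/(6LEI) = 31.1/EI
  span QR: UDL 37: wL³/(24EI) = 2664/EI
  relative rotation θ_0 = (396.5 + 2664)/EI = 3061/EI
A unit hogging moment at Q produces rotation L₁/(3EI) + L₂/(3EI) = 6/EI.
Compatibility: M_Q·(L₁+L₂)/(3EI) = θ_0, giving M_Q = 510.1 kN·m (hogging).

M_Q = 510.1 kN·m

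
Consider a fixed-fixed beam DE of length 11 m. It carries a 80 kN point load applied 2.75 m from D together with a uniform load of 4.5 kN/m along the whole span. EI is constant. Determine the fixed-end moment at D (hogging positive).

Release both end moments; the primary structure is a simply-supported span DE with redundants M_D and M_E.
End rotations of the released simple span under the applied load (×1/EI):
  at D: point load 80 at a = 2.75: Pab(L + b)/(6LEI) = 529.4/EI
  at E: point load 80 at a = 2.75: Pab(L + a)/(6LEI) = 378.1/EI
  at D: UDL 4.5: wL³/(24EI) = 249.6/EI
  at E: UDL 4.5: wL³/(24EI) = 249.6/EI
  θ_D0 = 778.9/EI,  θ_E0 = 627.7/EI
Flexibility coefficients: a unit moment at one end gives L/(3EI) there and L/(6EI) at the far end, so f₁₁ = f₂₂ = 3.667/EI and f₁₂ = f₂₁ = 1.833/EI.
Compatibility — zero rotation at each built-in end:
  3.667 M_D + 1.833 M_E = 778.9
  1.833 M_D + 3.667 M_E = 627.7
Solving the pair gives M_D = 169.1 kN·m and M_E = 86.62 kN·m (hogging).

M_D = 169.1 kN·m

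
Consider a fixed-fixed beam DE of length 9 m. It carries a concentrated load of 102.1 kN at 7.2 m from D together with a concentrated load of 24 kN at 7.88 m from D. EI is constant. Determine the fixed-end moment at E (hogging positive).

M_E = 138.2 kN·m

Release both end moments; the primary structure is a simply-supported span DE with redundants M_D and M_E.
End rotations of the released simple span under the applied load (×1/EI):
  at D: point load 102.1 at a = 7.2: Pab(L + b)/(6LEI) = 264.6/EI
  at E: point load 102.1 at a = 7.2: Pab(L + a)/(6LEI) = 397/EI
  at D: point load 24 at a = 7.88: Pab(L + b)/(6LEI) = 39.7/EI
  at E: point load 24 at a = 7.88: Pab(L + a)/(6LEI) = 66.21/EI
  θ_D0 = 304.3/EI,  θ_E0 = 463.2/EI
Flexibility coefficients: a unit moment at one end gives L/(3EI) there and L/(6EI) at the far end, so f₁₁ = f₂₂ = 3/EI and f₁₂ = f₂₁ = 1.5/EI.
Compatibility — zero rotation at each built-in end:
  3 M_D + 1.5 M_E = 304.3
  1.5 M_D + 3 M_E = 463.2
Solving the pair gives M_D = 32.33 kN·m and M_E = 138.2 kN·m (hogging).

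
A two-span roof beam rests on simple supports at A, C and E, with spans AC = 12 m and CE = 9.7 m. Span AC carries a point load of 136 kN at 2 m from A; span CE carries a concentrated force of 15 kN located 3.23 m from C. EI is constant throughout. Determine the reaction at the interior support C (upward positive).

Insert a hinge at C; M_C is the redundant, and each span becomes simply supported.
Discontinuity in slope at C on the released structure — sum the simple-span end rotations:
  span AC: point load 136 at a = 2: Pab(L + a)/(6LEI) = 528.9/EI
  span CE: point load 15 at a = 3.23: Pab(L + b)/(6LEI) = 87.09/EI
  relative rotation θ_0 = (528.9 + 87.09)/EI = 616/EI
A unit hogging moment at C produces rotation L₁/(3EI) + L₂/(3EI) = 7.233/EI.
Slope continuity at C: θ_0 = M_C·7.233/EI, so M_C = 616/7.233 = 85.16 kN·m (hogging).
Span AC, ΣM about A with M_C applied at C: R_C^{AC}·12 = 272 + 85.16, so R_C^{AC} = 29.76 kN and R_A = 136 − 29.76 = 106.2 kN.
Span CE, ΣM about E: R_C^{CE}·9.7 = 97.05 + 85.16, so R_C^{CE} = 18.78 kN and R_E = 15 − 18.78 = -3.784 kN.
R_C = 29.76 + 18.78 = 48.55 kN.

R_C = 48.55 kN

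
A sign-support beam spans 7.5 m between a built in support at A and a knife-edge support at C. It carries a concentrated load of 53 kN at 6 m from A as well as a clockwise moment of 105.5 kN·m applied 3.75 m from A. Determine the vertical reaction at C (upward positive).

Take the reaction at C as the redundant and release it; the primary structure is a cantilever fixed at A.
Primary-structure tip deflection at C by superposition:
  point load 53 at a = 6: Pa²(3L − a)/(6EI) = 5247/EI
  clockwise couple 105.5 at a = 3.75: M₀a(2L − a)/(2EI) = 2225/EI
  δ_0 = 7472/EI
Flexibility coefficient — unit upward force at C: δ_{CC} = L³/(3EI) = 140.6/EI.
Compatibility at C: δ_0 − R_C·δ_{CC} = 0, so R_C = 7472/140.6 = 53.14 kN.

R_C = 53.14 kN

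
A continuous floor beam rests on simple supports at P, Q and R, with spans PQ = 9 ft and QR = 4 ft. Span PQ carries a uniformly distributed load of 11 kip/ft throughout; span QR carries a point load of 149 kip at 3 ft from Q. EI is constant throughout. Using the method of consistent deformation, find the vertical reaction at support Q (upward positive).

R_Q = 122.4 kip

Release continuity at Q by inserting a hinge; the redundant is the internal moment M_Q. The primary structure is two simply-supported spans PQ and QR.
Rotations at Q on the released spans (each span's end-slope, ×1/EI):
  span PQ: UDL 11: wL³/(24EI) = 334.1/EI
  span QR: point load 149 at a = 3: Pab(L + b)/(6LEI) = 93.12/EI
  relative rotation θ_0 = (334.1 + 93.12)/EI = 427.2/EI
A unit hogging moment at Q produces rotation L₁/(3EI) + L₂/(3EI) = 4.333/EI.
Compatibility: M_Q·(L₁+L₂)/(3EI) = θ_0, giving M_Q = 98.6 kip·ft (hogging).
Span PQ, ΣM about P with M_Q applied at Q: R_Q^{PQ}·9 = 445.5 + 98.6, so R_Q^{PQ} = 60.46 kip and R_P = 99 − 60.46 = 38.54 kip.
Span QR, ΣM about R: R_Q^{QR}·4 = 149 + 98.6, so R_Q^{QR} = 61.9 kip and R_R = 149 − 61.9 = 87.1 kip.
R_Q = 60.46 + 61.9 = 122.4 kip.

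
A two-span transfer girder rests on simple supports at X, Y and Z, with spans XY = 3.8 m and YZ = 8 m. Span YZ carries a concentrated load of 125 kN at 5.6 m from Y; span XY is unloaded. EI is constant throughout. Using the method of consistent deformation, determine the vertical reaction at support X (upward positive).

R_X = -24.35 kN

Release continuity at Y by inserting a hinge; the redundant is the internal moment M_Y. The primary structure is two simply-supported spans XY and YZ.
End slopes at the hinge Y, treating each span as simply supported:
  span YZ: point load 125 at a = 5.6: Pab(L + b)/(6LEI) = 364/EI
  relative rotation θ_0 = (0 + 364)/EI = 364/EI
A unit hogging moment at Y produces rotation L₁/(3EI) + L₂/(3EI) = 3.933/EI.
Compatibility: M_Y·(L₁+L₂)/(3EI) = θ_0, giving M_Y = 92.54 kN·m (hogging).
Span XY, ΣM about X with M_Y applied at Y: R_Y^{XY}·3.8 = 0 + 92.54, so R_Y^{XY} = 24.35 kN and R_X = 0 − 24.35 = -24.35 kN.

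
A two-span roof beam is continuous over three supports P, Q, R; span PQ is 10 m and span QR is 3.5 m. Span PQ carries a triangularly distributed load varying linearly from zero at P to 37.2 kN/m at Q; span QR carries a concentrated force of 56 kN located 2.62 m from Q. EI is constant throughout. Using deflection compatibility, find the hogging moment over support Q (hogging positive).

M_Q = 189.7 kN·m

Release continuity at Q by inserting a hinge; the redundant is the internal moment M_Q. The primary structure is two simply-supported spans PQ and QR.
End slopes at the hinge Q, treating each span as simply supported:
  span PQ: triangular load, peak 37.2: w₀L³/(45EI) = 826.7/EI
  span QR: point load 56 at a = 2.62: Pab(L + b)/(6LEI) = 26.93/EI
  relative rotation θ_0 = (826.7 + 26.93)/EI = 853.6/EI
A unit hogging moment at Q produces rotation L₁/(3EI) + L₂/(3EI) = 4.5/EI.
Compatibility: M_Q·(L₁+L₂)/(3EI) = θ_0, giving M_Q = 189.7 kN·m (hogging).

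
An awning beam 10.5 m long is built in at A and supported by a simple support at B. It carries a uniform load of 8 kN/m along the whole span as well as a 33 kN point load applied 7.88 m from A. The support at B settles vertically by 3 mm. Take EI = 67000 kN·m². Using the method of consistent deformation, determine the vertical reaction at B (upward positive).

Take the reaction at B as the redundant and release it; the primary structure is a cantilever fixed at A.
Free-end deflection of the primary structure under the applied loading (downward +):
  UDL 8: wL⁴/(8EI) = 12155/EI
  point load 33 at a = 7.88: Pa²(3L − a)/(6EI) = 8067/EI
  δ_0 = 20222/EI
Tip deflection under a unit load at B: L³/(3EI) = 385.9/EI.
With EI = 67000 kN·m²: δ_0 = 0.30182 m and δ_{BB} = 0.005759 m/kN.
Compatibility — the beam at B must follow the support down by 0.003 m: δ_0 − R_B·δ_{BB} = 0.003, so R_B = (0.30182 − 0.003)/0.005759 = 51.88 kN.

R_B = 51.88 kN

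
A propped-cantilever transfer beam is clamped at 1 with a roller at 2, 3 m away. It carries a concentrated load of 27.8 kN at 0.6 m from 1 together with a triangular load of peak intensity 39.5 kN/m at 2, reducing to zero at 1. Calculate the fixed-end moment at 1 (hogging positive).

Release the roller at 2. Primary structure: cantilever fixed at 1.
Downward deflection at the released point 2 due to the loads:
  point load 27.8 at a = 0.6: Pa²(3L − a)/(6EI) = 14.01/EI
  triangular load, peak 39.5 at the free end: 11w₀L⁴/(120EI) = 293.3/EI
  δ_0 = 307.3/EI
Tip deflection under a unit load at 2: L³/(3EI) = 9/EI.
The prop prevents deflection at 2: R_2 = δ_0/δ_{22} = 307.3/9 = 34.14 kN.
Moment equilibrium about 1: M_1 = Σ(load moments about 1) − R_2·L = 135.2 − 34.14×3 = 32.75 kN·m.

M_1 = 32.75 kN·m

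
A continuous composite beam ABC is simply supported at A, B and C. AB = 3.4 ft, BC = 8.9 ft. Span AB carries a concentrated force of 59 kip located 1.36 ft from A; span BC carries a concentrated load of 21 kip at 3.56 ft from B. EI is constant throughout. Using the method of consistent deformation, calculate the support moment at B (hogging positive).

Insert a hinge at B; M_B is the redundant, and each span becomes simply supported.
Discontinuity in slope at B on the released structure — sum the simple-span end rotations:
  span AB: point load 59 at a = 1.36: Pab(L + a)/(6LEI) = 38.19/EI
  span BC: point load 21 at a = 3.56: Pab(L + b)/(6LEI) = 106.5/EI
  relative rotation θ_0 = (38.19 + 106.5)/EI = 144.7/EI
A unit hogging moment at B produces rotation L₁/(3EI) + L₂/(3EI) = 4.1/EI.
Slope continuity at B: θ_0 = M_B·4.1/EI, so M_B = 144.7/4.1 = 35.28 kip·ft (hogging).

M_B = 35.28 kip·ft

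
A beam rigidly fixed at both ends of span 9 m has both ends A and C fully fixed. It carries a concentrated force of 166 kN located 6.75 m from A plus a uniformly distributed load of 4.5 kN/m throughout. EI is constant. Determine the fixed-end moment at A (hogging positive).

Release both end moments; the primary structure is a simply-supported span AC with redundants M_A and M_C.
Simple-span end rotations at A and C under the given loads:
  at A: point load 166 at a = 6.75: Pab(L + b)/(6LEI) = 525.2/EI
  at C: point load 166 at a = 6.75: Pab(L + a)/(6LEI) = 735.3/EI
  at A: UDL 4.5: wL³/(24EI) = 136.7/EI
  at C: UDL 4.5: wL³/(24EI) = 136.7/EI
  θ_A0 = 661.9/EI,  θ_C0 = 872/EI
Flexibility coefficients: a unit moment at one end gives L/(3EI) there and L/(6EI) at the far end, so f₁₁ = f₂₂ = 3/EI and f₁₂ = f₂₁ = 1.5/EI.
Compatibility — zero rotation at each built-in end:
  3 M_A + 1.5 M_C = 661.9
  1.5 M_A + 3 M_C = 872
Solving the pair gives M_A = 100.4 kN·m and M_C = 240.5 kN·m (hogging).

M_A = 100.4 kN·m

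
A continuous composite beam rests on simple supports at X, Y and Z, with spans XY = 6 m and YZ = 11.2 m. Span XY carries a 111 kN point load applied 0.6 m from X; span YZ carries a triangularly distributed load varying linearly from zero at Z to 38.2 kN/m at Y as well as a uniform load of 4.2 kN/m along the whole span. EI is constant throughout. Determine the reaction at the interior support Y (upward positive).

Take M_Y as the redundant. Released structure: two simple spans XY and YZ with a hinge at Y.
End slopes at the hinge Y, treating each span as simply supported:
  span XY: point load 111 at a = 0.6: Pab(L + a)/(6LEI) = 65.93/EI
  span YZ: triangular load, peak 38.2: w₀L³/(45EI) = 1193/EI
  span YZ: UDL 4.2: wL³/(24EI) = 245.9/EI
  relative rotation θ_0 = (65.93 + 1438)/EI = 1504/EI
A unit hogging moment at Y produces rotation L₁/(3EI) + L₂/(3EI) = 5.733/EI.
Slope continuity at Y: θ_0 = M_Y·5.733/EI, so M_Y = 1504/5.733 = 262.4 kN·m (hogging).
Span XY, ΣM about X with M_Y applied at Y: R_Y^{XY}·6 = 66.6 + 262.4, so R_Y^{XY} = 54.83 kN and R_X = 111 − 54.83 = 56.17 kN.
Span YZ, ΣM about Z: R_Y^{YZ}·11.2 = 1861 + 262.4, so R_Y^{YZ} = 189.6 kN and R_Z = 261 − 189.6 = 71.4 kN.
R_Y = 54.83 + 189.6 = 244.4 kN.

R_Y = 244.4 kN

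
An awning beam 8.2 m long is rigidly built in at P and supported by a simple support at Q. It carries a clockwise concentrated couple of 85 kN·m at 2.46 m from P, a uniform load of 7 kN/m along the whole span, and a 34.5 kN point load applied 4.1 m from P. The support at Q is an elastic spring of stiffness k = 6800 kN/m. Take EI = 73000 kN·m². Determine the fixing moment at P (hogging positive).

Choose R_Q as the redundant. The primary structure is the cantilever fixed at P.
Deflection at Q on the released cantilever, summing each load's contribution:
  clockwise couple 85 at a = 2.46: M₀a(2L − a)/(2EI) = 1457/EI
  UDL 7: wL⁴/(8EI) = 3956/EI
  point load 34.5 at a = 4.1: Pa²(3L − a)/(6EI) = 1981/EI
  δ_0 = 7395/EI
Flexibility coefficient — unit upward force at Q: δ_{QQ} = L³/(3EI) = 183.8/EI.
With EI = 73000 kN·m²: δ_0 = 0.1013 m and δ_{QQ} = 0.002518 m/kN.
Compatibility — the spring shortens by R_Q/k under the reaction it provides: δ_0 − R_Q·δ_{QQ} = R_Q/k. With 1/k = 0.000147 m/kN, R_Q = δ_0 / (δ_{QQ} + 1/k) = 0.1013 / (0.002518 + 0.000147) = 38.02 kN.
Moment equilibrium about P: M_P = Σ(load moments about P) − R_Q·L = 461.8 − 38.02×8.2 = 150.1 kN·m.

M_P = 150.1 kN·m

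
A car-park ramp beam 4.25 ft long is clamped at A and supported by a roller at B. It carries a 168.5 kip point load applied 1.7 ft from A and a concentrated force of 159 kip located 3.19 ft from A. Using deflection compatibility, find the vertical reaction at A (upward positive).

R_A = 191.7 kip

Choose R_B as the redundant. The primary structure is the cantilever fixed at A.
Free-end deflection of the primary structure under the applied loading (downward +):
  point load 168.5 at a = 1.7: Pa²(3L − a)/(6EI) = 896.8/EI
  point load 159 at a = 3.19: Pa²(3L − a)/(6EI) = 2578/EI
  δ_0 = 3475/EI
Flexibility coefficient — unit upward force at B: δ_{BB} = L³/(3EI) = 25.59/EI.
Compatibility at B: δ_0 − R_B·δ_{BB} = 0, so R_B = 3475/25.59 = 135.8 kip.
Vertical equilibrium: R_A = ΣP − R_B = 327.5 − 135.8 = 191.7 kip.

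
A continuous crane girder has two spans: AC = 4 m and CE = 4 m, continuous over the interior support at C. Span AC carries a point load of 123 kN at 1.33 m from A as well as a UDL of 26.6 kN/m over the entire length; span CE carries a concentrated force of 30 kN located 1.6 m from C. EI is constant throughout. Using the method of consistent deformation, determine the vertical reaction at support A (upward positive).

R_A = 116.7 kN

Insert a hinge at C; M_C is the redundant, and each span becomes simply supported.
Rotations at C on the released spans (each span's end-slope, ×1/EI):
  span AC: point load 123 at a = 1.33: Pab(L + a)/(6LEI) = 97/EI
  span AC: UDL 26.6: wL³/(24EI) = 70.93/EI
  span CE: point load 30 at a = 1.6: Pab(L + b)/(6LEI) = 30.72/EI
  relative rotation θ_0 = (167.9 + 30.72)/EI = 198.7/EI
A unit hogging moment at C produces rotation L₁/(3EI) + L₂/(3EI) = 2.667/EI.
Compatibility: M_C·(L₁+L₂)/(3EI) = θ_0, giving M_C = 74.5 kN·m (hogging).
Span AC, ΣM about A with M_C applied at C: R_C^{AC}·4 = 376.4 + 74.5, so R_C^{AC} = 112.7 kN and R_A = 229.4 − 112.7 = 116.7 kN.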